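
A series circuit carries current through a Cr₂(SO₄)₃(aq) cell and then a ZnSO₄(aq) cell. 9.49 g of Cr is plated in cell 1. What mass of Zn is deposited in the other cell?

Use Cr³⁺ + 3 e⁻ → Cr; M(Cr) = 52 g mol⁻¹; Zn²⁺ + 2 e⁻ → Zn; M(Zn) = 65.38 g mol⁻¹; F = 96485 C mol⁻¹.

n(Cr) = 9.49 / 52 = 0.1825 mol.
Since Cr³⁺ + 3 e⁻ → Cr, n(e⁻) passed = 3 × 0.1825 = 0.5475 mol.
Cells in series carry the same charge, so the same 0.5475 mol of electrons passes through cell 2.
Zn²⁺ + 2 e⁻ → Zn, so n(Zn) = 0.5475 / 2 = 0.2738 mol.
m(Zn) = 0.2738 × 65.38 = 17.9 g.

17.9 g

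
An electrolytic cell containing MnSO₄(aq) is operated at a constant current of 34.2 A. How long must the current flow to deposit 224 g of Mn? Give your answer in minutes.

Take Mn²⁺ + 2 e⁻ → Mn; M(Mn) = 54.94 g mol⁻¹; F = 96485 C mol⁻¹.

383 min

n(Mn) = m/M = 224 / 54.94 = 4.077 mol.
Each Mn atom requires 2 electrons, so n(e⁻) = 2 × 4.077 = 8.154 mol.
Q = n(e⁻)·F = 8.154 × 96485 = 786800 C.
t = Q/I = 786800 / 34.20 A = 23010 s = 383 min.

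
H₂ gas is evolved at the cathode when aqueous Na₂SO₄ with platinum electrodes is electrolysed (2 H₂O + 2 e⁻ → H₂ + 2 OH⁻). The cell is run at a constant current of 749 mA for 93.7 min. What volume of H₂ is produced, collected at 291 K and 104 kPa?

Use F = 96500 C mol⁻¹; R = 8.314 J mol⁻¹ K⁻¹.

0.508 L

Q = I·t = 0.7490 A × 5622.0 s = 4211 C.
n(e⁻) = Q/F = 4211 / 96500 = 0.04364 mol.
2 electrons are transferred per H₂ molecule, so n(H₂) = 0.04364 / 2 = 0.02182 mol.
V = nRT/P = (0.02182 × 8.314 × 291) / (104 × 10³ Pa) = 5.08 × 10⁻⁴ m³ = 0.508 L.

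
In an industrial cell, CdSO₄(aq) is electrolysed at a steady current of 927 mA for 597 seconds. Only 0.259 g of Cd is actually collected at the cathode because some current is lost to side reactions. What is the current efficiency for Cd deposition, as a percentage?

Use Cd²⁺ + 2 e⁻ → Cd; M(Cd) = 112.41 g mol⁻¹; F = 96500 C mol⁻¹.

Q = I·t = 0.9270 × 597.00 = 553.4 C; n(e⁻) = 553.4/96500 = 0.005735 mol.
Theoretical n(Cd) = n(e⁻)/2 = 0.002867 mol, i.e. m_theo = 0.002867 × 112.41 = 0.3223 g.
Efficiency = m_actual / m_theo = 0.259 / 0.3223 = 80.4 %.

80.4 %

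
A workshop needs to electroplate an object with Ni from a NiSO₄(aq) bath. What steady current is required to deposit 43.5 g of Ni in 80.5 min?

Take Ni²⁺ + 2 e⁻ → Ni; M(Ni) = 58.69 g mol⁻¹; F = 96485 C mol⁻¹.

n(Ni) = 43.5 / 58.69 = 0.7412 mol.
n(e⁻) = 2 × 0.7412 = 1.482 mol.
Q = n(e⁻)·F = 1.482 × 96485 = 143000 C.
I = Q/t = 143000 / 4830.0 s = 29.6 A.

29.6 A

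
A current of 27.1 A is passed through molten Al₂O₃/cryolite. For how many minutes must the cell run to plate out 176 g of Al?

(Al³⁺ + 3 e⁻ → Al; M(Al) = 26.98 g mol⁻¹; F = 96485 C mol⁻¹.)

n(Al) = m/M = 176 / 26.98 = 6.523 mol.
Each Al atom requires 3 electrons, so n(e⁻) = 3 × 6.523 = 19.57 mol.
Q = n(e⁻)·F = 19.57 × 96485 = 1888000 C.
t = Q/I = 1888000 / 27.10 A = 69680 s = 1160 min.

1160 min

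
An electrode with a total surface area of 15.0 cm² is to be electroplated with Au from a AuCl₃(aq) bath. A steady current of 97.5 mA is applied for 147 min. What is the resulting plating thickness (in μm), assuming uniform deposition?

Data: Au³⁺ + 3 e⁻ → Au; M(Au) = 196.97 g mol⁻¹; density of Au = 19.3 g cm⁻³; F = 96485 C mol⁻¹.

Q = I·t = 0.09750 × 8820.0 = 860.0 C; n(e⁻) = 0.008913 mol.
n(Au) = n(e⁻)/3 = 0.002971 mol, so m = 0.002971 × 196.97 = 0.5852 g.
Volume = m/ρ = 0.5852 / 19.3 = 0.03032 cm³.
Thickness = V/A = 0.03032 / 15.0 = 0.00202 cm = 20.2 μm.

20.2 μm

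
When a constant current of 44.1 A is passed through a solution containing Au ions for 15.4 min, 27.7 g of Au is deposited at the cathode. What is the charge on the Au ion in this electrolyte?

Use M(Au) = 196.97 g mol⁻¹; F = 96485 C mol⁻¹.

Q = I·t = 44.10 A × 924.00 s = 40750 C, so n(e⁻) = 40750/96485 = 0.4223 mol.
n(Au) deposited = 27.7 / 196.97 = 0.1406 mol.
Electrons per atom = n(e⁻)/n(Au) = 0.4223 / 0.1406 = 3.00 ≈ 3, so the ion is Au³⁺.

+3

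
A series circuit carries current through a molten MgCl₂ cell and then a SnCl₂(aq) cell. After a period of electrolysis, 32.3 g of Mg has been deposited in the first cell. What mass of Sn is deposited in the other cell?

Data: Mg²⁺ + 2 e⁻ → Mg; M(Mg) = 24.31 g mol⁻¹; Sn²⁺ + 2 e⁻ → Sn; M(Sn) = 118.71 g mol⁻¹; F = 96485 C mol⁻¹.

158 g

n(Mg) = 32.3 / 24.31 = 1.329 mol.
Since Mg²⁺ + 2 e⁻ → Mg, n(e⁻) passed = 2 × 1.329 = 2.657 mol.
Cells in series carry the same charge, so the same 2.657 mol of electrons passes through cell 2.
Sn²⁺ + 2 e⁻ → Sn, so n(Sn) = 2.657 / 2 = 1.329 mol.
m(Sn) = 1.329 × 118.71 = 158 g.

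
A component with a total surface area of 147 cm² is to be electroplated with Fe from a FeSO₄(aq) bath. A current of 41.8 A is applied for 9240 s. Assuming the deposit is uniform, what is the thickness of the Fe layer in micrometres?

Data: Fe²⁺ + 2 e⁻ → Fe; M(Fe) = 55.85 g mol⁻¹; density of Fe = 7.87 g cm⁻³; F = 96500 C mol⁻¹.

966 μm

Q = I·t = 41.80 × 9240.0 = 386200 C; n(e⁻) = 4.002 mol.
n(Fe) = n(e⁻)/2 = 2.001 mol, so m = 2.001 × 55.85 = 111.8 g.
Volume = m/ρ = 111.8 / 7.87 = 14.20 cm³.
Thickness = V/A = 14.20 / 147 = 0.0966 cm = 966 μm.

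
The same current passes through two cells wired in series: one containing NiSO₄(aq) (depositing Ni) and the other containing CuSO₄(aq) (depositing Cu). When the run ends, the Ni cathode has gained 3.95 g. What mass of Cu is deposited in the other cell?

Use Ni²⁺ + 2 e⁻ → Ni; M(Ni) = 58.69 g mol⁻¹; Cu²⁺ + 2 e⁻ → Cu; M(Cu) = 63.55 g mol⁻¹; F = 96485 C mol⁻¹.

n(Ni) = 3.95 / 58.69 = 0.06730 mol.
Since Ni²⁺ + 2 e⁻ → Ni, n(e⁻) passed = 2 × 0.06730 = 0.1346 mol.
Cells in series carry the same charge, so the same 0.1346 mol of electrons passes through cell 2.
Cu²⁺ + 2 e⁻ → Cu, so n(Cu) = 0.1346 / 2 = 0.06730 mol.
m(Cu) = 0.06730 × 63.55 = 4.28 g.

4.28 g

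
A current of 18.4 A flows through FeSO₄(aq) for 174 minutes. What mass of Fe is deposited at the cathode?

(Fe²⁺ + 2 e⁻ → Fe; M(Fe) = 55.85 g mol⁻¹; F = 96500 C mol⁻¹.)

55.6 g

Q = I·t = 18.40 A × 10440 s = 192100 C.
n(e⁻) = Q/F = 192100 / 96500 = 1.991 mol.
Fe²⁺ + 2 e⁻ → Fe, so n(Fe) = n(e⁻)/2 = 0.9953 mol.
m = n·M = 0.9953 × 55.85 = 55.6 g.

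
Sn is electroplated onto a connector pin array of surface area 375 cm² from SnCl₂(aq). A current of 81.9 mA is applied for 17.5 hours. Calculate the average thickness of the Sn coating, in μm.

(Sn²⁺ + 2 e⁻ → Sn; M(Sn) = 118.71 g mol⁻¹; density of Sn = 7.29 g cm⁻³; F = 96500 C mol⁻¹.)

Q = I·t = 0.08190 × 63000 = 5160 C; n(e⁻) = 0.05347 mol.
n(Sn) = n(e⁻)/2 = 0.02673 mol, so m = 0.02673 × 118.71 = 3.174 g.
Volume = m/ρ = 3.174 / 7.29 = 0.4353 cm³.
Thickness = V/A = 0.4353 / 375 = 0.00116 cm = 11.6 μm.

11.6 μm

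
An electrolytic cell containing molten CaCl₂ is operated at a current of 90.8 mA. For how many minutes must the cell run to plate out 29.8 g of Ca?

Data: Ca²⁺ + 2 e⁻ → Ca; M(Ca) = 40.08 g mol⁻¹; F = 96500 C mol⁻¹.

26300 min

n(Ca) = m/M = 29.8 / 40.08 = 0.7435 mol.
Each Ca atom requires 2 electrons, so n(e⁻) = 2 × 0.7435 = 1.487 mol.
Q = n(e⁻)·F = 1.487 × 96500 = 143500 C.
t = Q/I = 143500 / 0.09080 A = 1580000 s = 26300 min.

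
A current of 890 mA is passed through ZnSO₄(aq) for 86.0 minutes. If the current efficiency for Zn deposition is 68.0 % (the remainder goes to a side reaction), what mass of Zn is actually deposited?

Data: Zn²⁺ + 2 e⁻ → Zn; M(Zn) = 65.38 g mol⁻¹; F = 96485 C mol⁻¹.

1.06 g

Q = I·t = 0.8900 × 5160.0 = 4592 C.
n(e⁻) = 4592/96485 = 0.04760 mol; theoretically n(Zn) = 0.04760/2 = 0.02380 mol, m_theo = 1.556 g.
At 68.0 % efficiency, m_actual = 0.680 × 1.556 = 1.06 g.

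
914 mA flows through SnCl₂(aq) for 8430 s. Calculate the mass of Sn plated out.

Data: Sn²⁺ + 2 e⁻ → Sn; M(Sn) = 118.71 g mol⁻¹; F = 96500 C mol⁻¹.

4.74 g

Q = I·t = 0.9140 A × 8430.0 s = 7705 C.
n(e⁻) = Q/F = 7705 / 96500 = 0.07984 mol.
Sn²⁺ + 2 e⁻ → Sn, so n(Sn) = n(e⁻)/2 = 0.03992 mol.
m = n·M = 0.03992 × 118.71 = 4.74 g.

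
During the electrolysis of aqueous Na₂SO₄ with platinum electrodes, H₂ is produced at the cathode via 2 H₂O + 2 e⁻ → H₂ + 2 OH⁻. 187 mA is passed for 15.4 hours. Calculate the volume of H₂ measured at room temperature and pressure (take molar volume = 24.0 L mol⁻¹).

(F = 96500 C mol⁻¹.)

Q = I·t = 0.1870 A × 55440 s = 10370 C.
n(e⁻) = Q/F = 10370 / 96500 = 0.1074 mol.
2 electrons are transferred per H₂ molecule, so n(H₂) = 0.1074 / 2 = 0.05372 mol.
V = n × V_m = 0.05372 × 24.0 = 1.29 L.

1.29 L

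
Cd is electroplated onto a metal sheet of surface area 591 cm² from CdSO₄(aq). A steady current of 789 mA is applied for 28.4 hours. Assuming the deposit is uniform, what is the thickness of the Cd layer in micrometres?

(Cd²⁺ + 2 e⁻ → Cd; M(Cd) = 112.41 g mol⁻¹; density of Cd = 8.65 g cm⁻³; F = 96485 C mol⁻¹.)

Q = I·t = 0.7890 × 102240 = 80670 C; n(e⁻) = 0.8361 mol.
n(Cd) = n(e⁻)/2 = 0.4180 mol, so m = 0.4180 × 112.41 = 46.99 g.
Volume = m/ρ = 46.99 / 8.65 = 5.432 cm³.
Thickness = V/A = 5.432 / 591 = 0.00919 cm = 91.9 μm.

91.9 μm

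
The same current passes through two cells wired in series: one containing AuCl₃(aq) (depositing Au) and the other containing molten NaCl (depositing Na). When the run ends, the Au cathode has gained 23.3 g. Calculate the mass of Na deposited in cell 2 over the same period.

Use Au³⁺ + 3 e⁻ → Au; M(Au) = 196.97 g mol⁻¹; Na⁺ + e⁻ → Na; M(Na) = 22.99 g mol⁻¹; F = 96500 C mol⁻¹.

8.16 g

n(Au) = 23.3 / 196.97 = 0.1183 mol.
Since Au³⁺ + 3 e⁻ → Au, n(e⁻) passed = 3 × 0.1183 = 0.3549 mol.
Cells in series carry the same charge, so the same 0.3549 mol of electrons passes through cell 2.
Na⁺ + e⁻ → Na, so n(Na) = 0.3549 / 1 = 0.3549 mol.
m(Na) = 0.3549 × 22.99 = 8.16 g.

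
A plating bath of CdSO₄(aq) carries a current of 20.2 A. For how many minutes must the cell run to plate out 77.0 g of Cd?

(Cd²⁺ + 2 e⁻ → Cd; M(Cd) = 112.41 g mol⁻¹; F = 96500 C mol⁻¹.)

109 min

n(Cd) = m/M = 77.0 / 112.41 = 0.6850 mol.
Each Cd atom requires 2 electrons, so n(e⁻) = 2 × 0.6850 = 1.370 mol.
Q = n(e⁻)·F = 1.370 × 96500 = 132200 C.
t = Q/I = 132200 / 20.20 A = 6545 s = 109 min.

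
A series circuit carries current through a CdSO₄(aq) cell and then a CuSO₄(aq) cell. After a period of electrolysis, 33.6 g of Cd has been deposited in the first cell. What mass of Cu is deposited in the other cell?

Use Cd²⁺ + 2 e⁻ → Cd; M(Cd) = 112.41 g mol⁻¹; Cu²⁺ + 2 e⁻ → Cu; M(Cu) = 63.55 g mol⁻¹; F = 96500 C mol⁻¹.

19.0 g

n(Cd) = 33.6 / 112.41 = 0.2989 mol.
Since Cd²⁺ + 2 e⁻ → Cd, n(e⁻) passed = 2 × 0.2989 = 0.5978 mol.
Cells in series carry the same charge, so the same 0.5978 mol of electrons passes through cell 2.
Cu²⁺ + 2 e⁻ → Cu, so n(Cu) = 0.5978 / 2 = 0.2989 mol.
m(Cu) = 0.2989 × 63.55 = 19.0 g.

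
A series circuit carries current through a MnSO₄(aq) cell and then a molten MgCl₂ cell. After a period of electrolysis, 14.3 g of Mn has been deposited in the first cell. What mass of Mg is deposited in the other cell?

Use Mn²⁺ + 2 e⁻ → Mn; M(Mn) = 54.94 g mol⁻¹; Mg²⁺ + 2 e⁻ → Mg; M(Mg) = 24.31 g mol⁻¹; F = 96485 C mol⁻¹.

6.33 g

n(Mn) = 14.3 / 54.94 = 0.2603 mol.
Since Mn²⁺ + 2 e⁻ → Mn, n(e⁻) passed = 2 × 0.2603 = 0.5206 mol.
Cells in series carry the same charge, so the same 0.5206 mol of electrons passes through cell 2.
Mg²⁺ + 2 e⁻ → Mg, so n(Mg) = 0.5206 / 2 = 0.2603 mol.
m(Mg) = 0.2603 × 24.31 = 6.33 g.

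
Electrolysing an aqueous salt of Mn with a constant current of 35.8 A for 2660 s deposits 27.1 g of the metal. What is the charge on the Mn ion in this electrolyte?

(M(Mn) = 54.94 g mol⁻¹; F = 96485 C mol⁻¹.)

Q = I·t = 35.80 A × 2660.0 s = 95230 C, so n(e⁻) = 95230/96485 = 0.9870 mol.
n(Mn) deposited = 27.1 / 54.94 = 0.4933 mol.
Electrons per atom = n(e⁻)/n(Mn) = 0.9870 / 0.4933 = 2.00 ≈ 2, so the ion is Mn²⁺.

+2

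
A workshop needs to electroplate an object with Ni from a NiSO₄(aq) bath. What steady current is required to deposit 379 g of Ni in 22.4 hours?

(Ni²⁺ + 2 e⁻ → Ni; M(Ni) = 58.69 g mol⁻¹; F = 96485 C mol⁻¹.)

15.5 A

n(Ni) = 379 / 58.69 = 6.458 mol.
n(e⁻) = 2 × 6.458 = 12.92 mol.
Q = n(e⁻)·F = 12.92 × 96485 = 1246000 C.
I = Q/t = 1246000 / 80640 s = 15.5 A.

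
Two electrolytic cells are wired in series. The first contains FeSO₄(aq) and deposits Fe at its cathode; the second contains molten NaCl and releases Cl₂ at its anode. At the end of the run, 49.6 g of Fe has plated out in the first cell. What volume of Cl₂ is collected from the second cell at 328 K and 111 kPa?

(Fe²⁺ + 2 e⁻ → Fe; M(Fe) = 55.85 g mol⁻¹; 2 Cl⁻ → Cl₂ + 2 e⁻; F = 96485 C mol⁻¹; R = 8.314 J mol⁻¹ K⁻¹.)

n(Fe) = 49.6 / 55.85 = 0.8881 mol, so n(e⁻) = 2 × 0.8881 = 1.776 mol.
The cells are in series, so the same 1.776 mol of electrons passes through the second cell.
2 Cl⁻ → Cl₂ + 2 e⁻ — 2 mol e⁻ per mol Cl₂, so n(Cl₂) = 1.776/2 = 0.8881 mol.
V = nRT/P = (0.8881 × 8.314 × 328) / (111 × 10³) = 0.0218 m³ = 21.8 L.

21.8 L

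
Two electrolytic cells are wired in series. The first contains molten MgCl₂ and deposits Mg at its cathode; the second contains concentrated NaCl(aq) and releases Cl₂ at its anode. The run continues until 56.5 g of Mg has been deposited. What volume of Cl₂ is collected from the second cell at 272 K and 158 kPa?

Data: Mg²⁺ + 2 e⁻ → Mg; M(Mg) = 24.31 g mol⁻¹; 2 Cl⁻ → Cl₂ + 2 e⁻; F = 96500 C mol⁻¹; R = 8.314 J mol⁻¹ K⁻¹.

33.3 L

n(Mg) = 56.5 / 24.31 = 2.324 mol, so n(e⁻) = 2 × 2.324 = 4.648 mol.
The cells are in series, so the same 4.648 mol of electrons passes through the second cell.
2 Cl⁻ → Cl₂ + 2 e⁻ — 2 mol e⁻ per mol Cl₂, so n(Cl₂) = 4.648/2 = 2.324 mol.
V = nRT/P = (2.324 × 8.314 × 272) / (158 × 10³) = 0.0333 m³ = 33.3 L.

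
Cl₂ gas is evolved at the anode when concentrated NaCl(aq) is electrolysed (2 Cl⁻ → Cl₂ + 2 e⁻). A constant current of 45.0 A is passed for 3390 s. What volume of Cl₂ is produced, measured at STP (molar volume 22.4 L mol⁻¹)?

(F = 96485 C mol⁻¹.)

Q = I·t = 45.00 A × 3390.0 s = 152600 C.
n(e⁻) = Q/F = 152600 / 96485 = 1.581 mol.
2 electrons are transferred per Cl₂ molecule, so n(Cl₂) = 1.581 / 2 = 0.7905 mol.
V = n × V_m = 0.7905 × 22.4 = 17.7 L.

17.7 L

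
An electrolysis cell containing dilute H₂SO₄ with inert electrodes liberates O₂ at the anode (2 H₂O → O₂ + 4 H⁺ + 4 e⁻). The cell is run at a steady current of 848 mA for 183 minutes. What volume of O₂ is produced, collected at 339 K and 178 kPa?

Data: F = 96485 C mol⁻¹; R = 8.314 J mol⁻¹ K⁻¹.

0.382 L

Q = I·t = 0.8480 A × 10980 s = 9311 C.
n(e⁻) = Q/F = 9311 / 96485 = 0.09650 mol.
4 electrons are transferred per O₂ molecule, so n(O₂) = 0.09650 / 4 = 0.02413 mol.
V = nRT/P = (0.02413 × 8.314 × 339) / (178 × 10³ Pa) = 3.82 × 10⁻⁴ m³ = 0.382 L.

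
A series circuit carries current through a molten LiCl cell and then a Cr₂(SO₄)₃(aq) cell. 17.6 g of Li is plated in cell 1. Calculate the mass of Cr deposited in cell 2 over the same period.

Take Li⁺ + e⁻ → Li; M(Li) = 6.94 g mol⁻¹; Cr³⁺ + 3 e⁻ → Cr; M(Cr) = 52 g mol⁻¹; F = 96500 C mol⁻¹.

n(Li) = 17.6 / 6.94 = 2.536 mol.
Since Li⁺ + e⁻ → Li, n(e⁻) passed = 1 × 2.536 = 2.536 mol.
Cells in series carry the same charge, so the same 2.536 mol of electrons passes through cell 2.
Cr³⁺ + 3 e⁻ → Cr, so n(Cr) = 2.536 / 3 = 0.8453 mol.
m(Cr) = 0.8453 × 52 = 44.0 g.

44.0 g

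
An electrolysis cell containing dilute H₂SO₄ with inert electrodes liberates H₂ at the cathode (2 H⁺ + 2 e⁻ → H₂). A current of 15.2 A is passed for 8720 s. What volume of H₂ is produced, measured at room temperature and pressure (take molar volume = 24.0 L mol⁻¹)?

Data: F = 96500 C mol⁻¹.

Q = I·t = 15.20 A × 8720.0 s = 132500 C.
n(e⁻) = Q/F = 132500 / 96500 = 1.374 mol.
2 electrons are transferred per H₂ molecule, so n(H₂) = 1.374 / 2 = 0.6868 mol.
V = n × V_m = 0.6868 × 24.0 = 16.5 L.

16.5 L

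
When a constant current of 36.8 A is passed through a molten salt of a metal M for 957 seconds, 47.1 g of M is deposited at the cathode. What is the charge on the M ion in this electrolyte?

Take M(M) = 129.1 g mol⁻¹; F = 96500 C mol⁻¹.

Q = I·t = 36.80 A × 957.00 s = 35220 C, so n(e⁻) = 35220/96500 = 0.3649 mol.
n(M) deposited = 47.1 / 129.1 = 0.3648 mol.
Electrons per atom = n(e⁻)/n(M) = 0.3649 / 0.3648 = 1.00 ≈ 1, so the ion is M⁺.

+1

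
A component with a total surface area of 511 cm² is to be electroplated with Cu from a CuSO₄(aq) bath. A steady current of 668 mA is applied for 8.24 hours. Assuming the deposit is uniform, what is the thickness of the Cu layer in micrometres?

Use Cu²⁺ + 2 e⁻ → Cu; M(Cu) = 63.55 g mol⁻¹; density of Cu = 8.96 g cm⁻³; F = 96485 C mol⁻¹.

Q = I·t = 0.6680 × 29664 = 19820 C; n(e⁻) = 0.2054 mol.
n(Cu) = n(e⁻)/2 = 0.1027 mol, so m = 0.1027 × 63.55 = 6.526 g.
Volume = m/ρ = 6.526 / 8.96 = 0.7283 cm³.
Thickness = V/A = 0.7283 / 511 = 0.00143 cm = 14.3 μm.

14.3 μm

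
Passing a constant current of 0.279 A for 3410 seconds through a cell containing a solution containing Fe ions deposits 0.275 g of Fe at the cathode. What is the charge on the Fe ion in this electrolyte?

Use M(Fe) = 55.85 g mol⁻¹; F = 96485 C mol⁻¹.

+2

Q = I·t = 0.2790 A × 3410.0 s = 951.4 C, so n(e⁻) = 951.4/96485 = 0.009860 mol.
n(Fe) deposited = 0.275 / 55.85 = 0.004924 mol.
Electrons per atom = n(e⁻)/n(Fe) = 0.009860 / 0.004924 = 2.00 ≈ 2, so the ion is Fe²⁺.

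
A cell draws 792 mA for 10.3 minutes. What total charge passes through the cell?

Q = I·t = 0.7920 A × 618.00 s = 489 C.

489 C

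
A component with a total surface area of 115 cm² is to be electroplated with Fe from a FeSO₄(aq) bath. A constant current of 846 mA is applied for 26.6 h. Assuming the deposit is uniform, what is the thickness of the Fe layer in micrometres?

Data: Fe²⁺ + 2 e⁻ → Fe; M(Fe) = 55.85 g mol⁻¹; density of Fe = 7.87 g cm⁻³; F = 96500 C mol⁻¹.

259 μm

Q = I·t = 0.8460 × 95760 = 81010 C; n(e⁻) = 0.8395 mol.
n(Fe) = n(e⁻)/2 = 0.4198 mol, so m = 0.4198 × 55.85 = 23.44 g.
Volume = m/ρ = 23.44 / 7.87 = 2.979 cm³.
Thickness = V/A = 2.979 / 115 = 0.0259 cm = 259 μm.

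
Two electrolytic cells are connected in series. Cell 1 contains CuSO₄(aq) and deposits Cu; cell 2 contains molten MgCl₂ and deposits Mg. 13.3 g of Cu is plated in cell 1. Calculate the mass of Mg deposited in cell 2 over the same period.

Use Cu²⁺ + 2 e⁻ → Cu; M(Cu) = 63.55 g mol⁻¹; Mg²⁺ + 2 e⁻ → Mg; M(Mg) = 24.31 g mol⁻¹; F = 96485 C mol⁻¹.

5.09 g

n(Cu) = 13.3 / 63.55 = 0.2093 mol.
Since Cu²⁺ + 2 e⁻ → Cu, n(e⁻) passed = 2 × 0.2093 = 0.4186 mol.
Cells in series carry the same charge, so the same 0.4186 mol of electrons passes through cell 2.
Mg²⁺ + 2 e⁻ → Mg, so n(Mg) = 0.4186 / 2 = 0.2093 mol.
m(Mg) = 0.2093 × 24.31 = 5.09 g.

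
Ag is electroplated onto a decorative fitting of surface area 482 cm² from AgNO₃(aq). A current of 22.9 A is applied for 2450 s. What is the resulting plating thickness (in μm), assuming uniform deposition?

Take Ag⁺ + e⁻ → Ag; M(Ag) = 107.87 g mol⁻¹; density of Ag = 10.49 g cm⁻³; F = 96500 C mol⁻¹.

124 μm

Q = I·t = 22.90 × 2450.0 = 56100 C; n(e⁻) = 0.5814 mol.
n(Ag) = n(e⁻)/1 = 0.5814 mol, so m = 0.5814 × 107.87 = 62.72 g.
Volume = m/ρ = 62.72 / 10.49 = 5.979 cm³.
Thickness = V/A = 5.979 / 482 = 0.0124 cm = 124 μm.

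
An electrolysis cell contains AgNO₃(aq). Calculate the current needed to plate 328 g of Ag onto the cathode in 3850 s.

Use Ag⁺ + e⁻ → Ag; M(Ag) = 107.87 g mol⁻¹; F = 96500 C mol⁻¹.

n(Ag) = 328 / 107.87 = 3.041 mol.
n(e⁻) = 1 × 3.041 = 3.041 mol.
Q = n(e⁻)·F = 3.041 × 96500 = 293400 C.
I = Q/t = 293400 / 3850.0 s = 76.2 A.

76.2 A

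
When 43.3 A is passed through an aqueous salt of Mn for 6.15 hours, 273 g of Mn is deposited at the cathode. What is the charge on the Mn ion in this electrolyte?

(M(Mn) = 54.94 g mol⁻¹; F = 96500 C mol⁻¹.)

Q = I·t = 43.30 A × 22140 s = 958700 C, so n(e⁻) = 958700/96500 = 9.934 mol.
n(Mn) deposited = 273 / 54.94 = 4.969 mol.
Electrons per atom = n(e⁻)/n(Mn) = 9.934 / 4.969 = 2.00 ≈ 2, so the ion is Mn²⁺.

+2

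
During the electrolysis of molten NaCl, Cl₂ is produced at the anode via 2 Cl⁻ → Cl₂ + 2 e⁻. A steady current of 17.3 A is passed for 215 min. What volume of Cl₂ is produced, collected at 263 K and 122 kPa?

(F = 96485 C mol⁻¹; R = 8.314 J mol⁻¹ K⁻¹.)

20.7 L

Q = I·t = 17.30 A × 12900 s = 223200 C.
n(e⁻) = Q/F = 223200 / 96485 = 2.313 mol.
2 electrons are transferred per Cl₂ molecule, so n(Cl₂) = 2.313 / 2 = 1.157 mol.
V = nRT/P = (1.157 × 8.314 × 263) / (122 × 10³ Pa) = 0.0207 m³ = 20.7 L.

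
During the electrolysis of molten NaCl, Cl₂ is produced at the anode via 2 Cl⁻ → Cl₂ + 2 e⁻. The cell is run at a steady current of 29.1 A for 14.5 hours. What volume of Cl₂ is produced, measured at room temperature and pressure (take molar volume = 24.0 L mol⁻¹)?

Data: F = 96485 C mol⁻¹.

Q = I·t = 29.10 A × 52200 s = 1519000 C.
n(e⁻) = Q/F = 1519000 / 96485 = 15.74 mol.
2 electrons are transferred per Cl₂ molecule, so n(Cl₂) = 15.74 / 2 = 7.872 mol.
V = n × V_m = 7.872 × 24.0 = 189 L.

189 L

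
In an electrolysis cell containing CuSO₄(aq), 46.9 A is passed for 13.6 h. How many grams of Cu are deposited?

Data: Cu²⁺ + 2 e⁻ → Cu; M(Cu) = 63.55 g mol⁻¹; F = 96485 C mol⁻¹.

756 g

Q = I·t = 46.90 A × 48960 s = 2296000 C.
n(e⁻) = Q/F = 2296000 / 96485 = 23.80 mol.
Cu²⁺ + 2 e⁻ → Cu, so n(Cu) = n(e⁻)/2 = 11.90 mol.
m = n·M = 11.90 × 63.55 = 756 g.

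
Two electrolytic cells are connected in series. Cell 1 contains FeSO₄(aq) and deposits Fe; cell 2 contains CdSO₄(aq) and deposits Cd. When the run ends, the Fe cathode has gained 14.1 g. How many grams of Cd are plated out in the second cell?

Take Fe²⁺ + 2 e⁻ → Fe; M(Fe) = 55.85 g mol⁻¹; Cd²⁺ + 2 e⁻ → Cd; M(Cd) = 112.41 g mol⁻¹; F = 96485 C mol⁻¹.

n(Fe) = 14.1 / 55.85 = 0.2525 mol.
Since Fe²⁺ + 2 e⁻ → Fe, n(e⁻) passed = 2 × 0.2525 = 0.5049 mol.
Cells in series carry the same charge, so the same 0.5049 mol of electrons passes through cell 2.
Cd²⁺ + 2 e⁻ → Cd, so n(Cd) = 0.5049 / 2 = 0.2525 mol.
m(Cd) = 0.2525 × 112.41 = 28.4 g.

28.4 g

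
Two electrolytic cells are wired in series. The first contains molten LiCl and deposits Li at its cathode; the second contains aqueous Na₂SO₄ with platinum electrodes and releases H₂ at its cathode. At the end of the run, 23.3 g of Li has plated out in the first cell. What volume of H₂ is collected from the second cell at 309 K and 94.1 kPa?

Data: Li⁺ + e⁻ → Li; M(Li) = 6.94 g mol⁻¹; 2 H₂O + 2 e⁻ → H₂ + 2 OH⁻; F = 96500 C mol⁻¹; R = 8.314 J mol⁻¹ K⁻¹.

45.8 L

n(Li) = 23.3 / 6.94 = 3.357 mol, so n(e⁻) = 1 × 3.357 = 3.357 mol.
The cells are in series, so the same 3.357 mol of electrons passes through the second cell.
2 H₂O + 2 e⁻ → H₂ + 2 OH⁻ — 2 mol e⁻ per mol H₂, so n(H₂) = 3.357/2 = 1.679 mol.
V = nRT/P = (1.679 × 8.314 × 309) / (94.1 × 10³) = 0.0458 m³ = 45.8 L.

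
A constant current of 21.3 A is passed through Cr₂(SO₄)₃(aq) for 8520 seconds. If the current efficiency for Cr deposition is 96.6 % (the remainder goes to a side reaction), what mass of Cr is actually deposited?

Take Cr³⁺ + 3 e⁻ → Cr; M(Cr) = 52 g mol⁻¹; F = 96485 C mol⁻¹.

31.5 g

Q = I·t = 21.30 × 8520.0 = 181500 C.
n(e⁻) = 181500/96485 = 1.881 mol; theoretically n(Cr) = 1.881/3 = 0.6270 mol, m_theo = 32.60 g.
At 96.6 % efficiency, m_actual = 0.966 × 32.60 = 31.5 g.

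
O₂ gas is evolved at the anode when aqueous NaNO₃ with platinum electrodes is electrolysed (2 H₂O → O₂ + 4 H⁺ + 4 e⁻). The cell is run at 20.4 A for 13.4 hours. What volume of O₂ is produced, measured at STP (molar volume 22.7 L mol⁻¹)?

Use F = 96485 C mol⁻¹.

Q = I·t = 20.40 A × 48240 s = 984100 C.
n(e⁻) = Q/F = 984100 / 96485 = 10.20 mol.
4 electrons are transferred per O₂ molecule, so n(O₂) = 10.20 / 4 = 2.550 mol.
V = n × V_m = 2.550 × 22.7 = 57.9 L.

57.9 L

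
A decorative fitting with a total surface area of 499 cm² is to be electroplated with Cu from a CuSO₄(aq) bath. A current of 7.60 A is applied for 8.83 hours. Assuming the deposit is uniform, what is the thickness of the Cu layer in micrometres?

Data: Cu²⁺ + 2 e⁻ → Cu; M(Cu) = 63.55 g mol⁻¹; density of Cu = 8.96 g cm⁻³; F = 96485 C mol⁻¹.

178 μm

Q = I·t = 7.600 × 31788 = 241600 C; n(e⁻) = 2.504 mol.
n(Cu) = n(e⁻)/2 = 1.252 mol, so m = 1.252 × 63.55 = 79.56 g.
Volume = m/ρ = 79.56 / 8.96 = 8.880 cm³.
Thickness = V/A = 8.880 / 499 = 0.0178 cm = 178 μm.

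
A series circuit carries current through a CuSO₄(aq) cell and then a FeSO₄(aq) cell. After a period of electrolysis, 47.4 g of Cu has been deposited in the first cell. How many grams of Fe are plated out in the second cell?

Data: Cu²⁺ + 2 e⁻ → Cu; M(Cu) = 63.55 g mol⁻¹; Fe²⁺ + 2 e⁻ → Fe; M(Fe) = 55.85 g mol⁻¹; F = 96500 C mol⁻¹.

n(Cu) = 47.4 / 63.55 = 0.7459 mol.
Since Cu²⁺ + 2 e⁻ → Cu, n(e⁻) passed = 2 × 0.7459 = 1.492 mol.
Cells in series carry the same charge, so the same 1.492 mol of electrons passes through cell 2.
Fe²⁺ + 2 e⁻ → Fe, so n(Fe) = 1.492 / 2 = 0.7459 mol.
m(Fe) = 0.7459 × 55.85 = 41.7 g.

41.7 g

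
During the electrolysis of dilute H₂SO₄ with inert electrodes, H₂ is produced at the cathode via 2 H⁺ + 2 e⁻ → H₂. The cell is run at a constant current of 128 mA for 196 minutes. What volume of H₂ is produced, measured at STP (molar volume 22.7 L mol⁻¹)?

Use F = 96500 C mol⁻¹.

0.177 L

Q = I·t = 0.1280 A × 11760 s = 1505 C.
n(e⁻) = Q/F = 1505 / 96500 = 0.01560 mol.
2 electrons are transferred per H₂ molecule, so n(H₂) = 0.01560 / 2 = 0.007799 mol.
V = n × V_m = 0.007799 × 22.7 = 0.177 L.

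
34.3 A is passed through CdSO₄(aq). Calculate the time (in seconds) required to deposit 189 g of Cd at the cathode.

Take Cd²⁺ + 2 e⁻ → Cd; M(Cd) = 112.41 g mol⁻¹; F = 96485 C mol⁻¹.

n(Cd) = m/M = 189 / 112.41 = 1.681 mol.
Each Cd atom requires 2 electrons, so n(e⁻) = 2 × 1.681 = 3.363 mol.
Q = n(e⁻)·F = 3.363 × 96485 = 324400 C.
t = Q/I = 324400 / 34.30 A = 9459 s.

9460 s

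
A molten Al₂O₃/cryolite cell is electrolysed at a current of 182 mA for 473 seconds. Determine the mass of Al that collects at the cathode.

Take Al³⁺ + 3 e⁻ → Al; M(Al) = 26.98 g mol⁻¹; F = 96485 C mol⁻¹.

Q = I·t = 0.1820 A × 473.00 s = 86.09 C.
n(e⁻) = Q/F = 86.09 / 96485 = 0.0008922 mol.
Al³⁺ + 3 e⁻ → Al, so n(Al) = n(e⁻)/3 = 0.0002974 mol.
m = n·M = 0.0002974 × 26.98 = 0.00802 g.

0.00802 g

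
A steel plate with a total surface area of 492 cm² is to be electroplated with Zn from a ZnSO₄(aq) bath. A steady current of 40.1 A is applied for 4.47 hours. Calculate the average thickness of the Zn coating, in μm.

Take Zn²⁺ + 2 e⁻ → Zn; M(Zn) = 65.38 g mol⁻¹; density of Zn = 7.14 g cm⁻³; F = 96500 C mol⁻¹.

622 μm

Q = I·t = 40.10 × 16092 = 645300 C; n(e⁻) = 6.687 mol.
n(Zn) = n(e⁻)/2 = 3.343 mol, so m = 3.343 × 65.38 = 218.6 g.
Volume = m/ρ = 218.6 / 7.14 = 30.62 cm³.
Thickness = V/A = 30.62 / 492 = 0.0622 cm = 622 μm.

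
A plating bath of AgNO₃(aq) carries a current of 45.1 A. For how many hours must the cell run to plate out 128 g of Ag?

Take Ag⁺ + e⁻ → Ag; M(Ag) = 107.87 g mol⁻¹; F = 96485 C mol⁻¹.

0.705 h

n(Ag) = m/M = 128 / 107.87 = 1.187 mol.
Each Ag atom requires 1 electron, so n(e⁻) = 1 × 1.187 = 1.187 mol.
Q = n(e⁻)·F = 1.187 × 96485 = 114500 C.
t = Q/I = 114500 / 45.10 A = 2539 s = 0.705 h.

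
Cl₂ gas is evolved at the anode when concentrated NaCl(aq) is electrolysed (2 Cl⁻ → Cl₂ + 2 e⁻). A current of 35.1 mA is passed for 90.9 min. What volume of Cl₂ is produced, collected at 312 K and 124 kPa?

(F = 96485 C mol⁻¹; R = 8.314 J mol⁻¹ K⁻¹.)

0.0208 L

Q = I·t = 0.03510 A × 5454.0 s = 191.4 C.
n(e⁻) = Q/F = 191.4 / 96485 = 0.001984 mol.
2 electrons are transferred per Cl₂ molecule, so n(Cl₂) = 0.001984 / 2 = 0.0009920 mol.
V = nRT/P = (0.0009920 × 8.314 × 312) / (124 × 10³ Pa) = 2.08 × 10⁻⁵ m³ = 0.0208 L.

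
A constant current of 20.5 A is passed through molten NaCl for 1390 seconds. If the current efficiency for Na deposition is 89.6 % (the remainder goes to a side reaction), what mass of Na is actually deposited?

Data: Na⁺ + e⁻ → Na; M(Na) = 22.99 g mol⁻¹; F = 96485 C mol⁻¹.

Q = I·t = 20.50 × 1390.0 = 28500 C.
n(e⁻) = 28500/96485 = 0.2953 mol; theoretically n(Na) = 0.2953/1 = 0.2953 mol, m_theo = 6.790 g.
At 89.6 % efficiency, m_actual = 0.896 × 6.790 = 6.08 g.

6.08 g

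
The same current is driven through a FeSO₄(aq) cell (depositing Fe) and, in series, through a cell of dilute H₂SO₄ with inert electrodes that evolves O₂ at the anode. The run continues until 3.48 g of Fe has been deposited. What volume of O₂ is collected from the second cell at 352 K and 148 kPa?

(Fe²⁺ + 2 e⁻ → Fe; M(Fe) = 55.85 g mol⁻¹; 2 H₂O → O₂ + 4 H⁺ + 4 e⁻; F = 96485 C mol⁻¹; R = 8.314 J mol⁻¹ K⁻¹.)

n(Fe) = 3.48 / 55.85 = 0.06231 mol, so n(e⁻) = 2 × 0.06231 = 0.1246 mol.
The cells are in series, so the same 0.1246 mol of electrons passes through the second cell.
2 H₂O → O₂ + 4 H⁺ + 4 e⁻ — 4 mol e⁻ per mol O₂, so n(O₂) = 0.1246/4 = 0.03115 mol.
V = nRT/P = (0.03115 × 8.314 × 352) / (148 × 10³) = 6.16 × 10⁻⁴ m³ = 0.616 L.

0.616 L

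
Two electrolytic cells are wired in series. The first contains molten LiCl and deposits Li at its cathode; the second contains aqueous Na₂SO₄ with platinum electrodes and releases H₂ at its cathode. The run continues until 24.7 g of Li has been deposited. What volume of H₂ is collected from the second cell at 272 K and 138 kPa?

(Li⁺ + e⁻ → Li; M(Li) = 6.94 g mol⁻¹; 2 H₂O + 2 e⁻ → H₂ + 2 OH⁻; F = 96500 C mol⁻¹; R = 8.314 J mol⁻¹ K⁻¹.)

n(Li) = 24.7 / 6.94 = 3.559 mol, so n(e⁻) = 1 × 3.559 = 3.559 mol.
The cells are in series, so the same 3.559 mol of electrons passes through the second cell.
2 H₂O + 2 e⁻ → H₂ + 2 OH⁻ — 2 mol e⁻ per mol H₂, so n(H₂) = 3.559/2 = 1.780 mol.
V = nRT/P = (1.780 × 8.314 × 272) / (138 × 10³) = 0.0292 m³ = 29.2 L.

29.2 L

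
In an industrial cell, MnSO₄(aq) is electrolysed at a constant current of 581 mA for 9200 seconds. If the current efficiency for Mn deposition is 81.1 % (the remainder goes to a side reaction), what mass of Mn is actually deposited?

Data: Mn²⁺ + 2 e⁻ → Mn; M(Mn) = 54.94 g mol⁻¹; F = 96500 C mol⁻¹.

Q = I·t = 0.5810 × 9200.0 = 5345 C.
n(e⁻) = 5345/96500 = 0.05539 mol; theoretically n(Mn) = 0.05539/2 = 0.02770 mol, m_theo = 1.522 g.
At 81.1 % efficiency, m_actual = 0.811 × 1.522 = 1.23 g.

1.23 g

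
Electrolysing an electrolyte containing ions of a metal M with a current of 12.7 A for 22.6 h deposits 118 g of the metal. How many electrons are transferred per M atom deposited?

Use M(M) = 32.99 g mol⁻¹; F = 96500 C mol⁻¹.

3

Q = I·t = 12.70 A × 81360 s = 1033000 C, so n(e⁻) = 1033000/96500 = 10.71 mol.
n(M) deposited = 118 / 32.99 = 3.577 mol.
Electrons per atom = n(e⁻)/n(M) = 10.71 / 3.577 = 2.99 ≈ 3, so the ion is M³⁺.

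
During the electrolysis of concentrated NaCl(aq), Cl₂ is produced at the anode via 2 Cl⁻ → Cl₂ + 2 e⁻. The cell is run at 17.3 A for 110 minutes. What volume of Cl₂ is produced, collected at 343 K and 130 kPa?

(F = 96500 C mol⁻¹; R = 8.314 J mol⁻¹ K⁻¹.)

13.0 L

Q = I·t = 17.30 A × 6600.0 s = 114200 C.
n(e⁻) = Q/F = 114200 / 96500 = 1.183 mol.
2 electrons are transferred per Cl₂ molecule, so n(Cl₂) = 1.183 / 2 = 0.5916 mol.
V = nRT/P = (0.5916 × 8.314 × 343) / (130 × 10³ Pa) = 0.0130 m³ = 13.0 L.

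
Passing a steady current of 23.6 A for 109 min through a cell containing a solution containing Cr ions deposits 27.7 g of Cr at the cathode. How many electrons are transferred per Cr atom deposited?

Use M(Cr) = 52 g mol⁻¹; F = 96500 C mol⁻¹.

3

Q = I·t = 23.60 A × 6540.0 s = 154300 C, so n(e⁻) = 154300/96500 = 1.599 mol.
n(Cr) deposited = 27.7 / 52 = 0.5327 mol.
Electrons per atom = n(e⁻)/n(Cr) = 1.599 / 0.5327 = 3.00 ≈ 3, so the ion is Cr³⁺.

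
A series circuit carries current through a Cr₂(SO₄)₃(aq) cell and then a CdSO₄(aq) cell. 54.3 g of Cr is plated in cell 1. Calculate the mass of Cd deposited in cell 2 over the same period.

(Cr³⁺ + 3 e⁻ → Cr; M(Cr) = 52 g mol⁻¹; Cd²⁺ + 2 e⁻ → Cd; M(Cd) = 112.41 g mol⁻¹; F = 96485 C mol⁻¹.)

n(Cr) = 54.3 / 52 = 1.044 mol.
Since Cr³⁺ + 3 e⁻ → Cr, n(e⁻) passed = 3 × 1.044 = 3.133 mol.
Cells in series carry the same charge, so the same 3.133 mol of electrons passes through cell 2.
Cd²⁺ + 2 e⁻ → Cd, so n(Cd) = 3.133 / 2 = 1.566 mol.
m(Cd) = 1.566 × 112.41 = 176 g.

176 g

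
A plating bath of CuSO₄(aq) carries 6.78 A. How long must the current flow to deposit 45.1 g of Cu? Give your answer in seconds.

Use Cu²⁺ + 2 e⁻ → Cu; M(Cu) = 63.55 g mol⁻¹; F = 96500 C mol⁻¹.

20200 s

n(Cu) = m/M = 45.1 / 63.55 = 0.7097 mol.
Each Cu atom requires 2 electrons, so n(e⁻) = 2 × 0.7097 = 1.419 mol.
Q = n(e⁻)·F = 1.419 × 96500 = 137000 C.
t = Q/I = 137000 / 6.780 A = 20200 s.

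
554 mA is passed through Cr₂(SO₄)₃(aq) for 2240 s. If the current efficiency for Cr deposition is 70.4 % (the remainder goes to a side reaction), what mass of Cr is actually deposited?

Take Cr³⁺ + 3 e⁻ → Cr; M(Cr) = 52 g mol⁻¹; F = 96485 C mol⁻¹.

0.157 g

Q = I·t = 0.5540 × 2240.0 = 1241 C.
n(e⁻) = 1241/96485 = 0.01286 mol; theoretically n(Cr) = 0.01286/3 = 0.004287 mol, m_theo = 0.2229 g.
At 70.4 % efficiency, m_actual = 0.704 × 0.2229 = 0.157 g.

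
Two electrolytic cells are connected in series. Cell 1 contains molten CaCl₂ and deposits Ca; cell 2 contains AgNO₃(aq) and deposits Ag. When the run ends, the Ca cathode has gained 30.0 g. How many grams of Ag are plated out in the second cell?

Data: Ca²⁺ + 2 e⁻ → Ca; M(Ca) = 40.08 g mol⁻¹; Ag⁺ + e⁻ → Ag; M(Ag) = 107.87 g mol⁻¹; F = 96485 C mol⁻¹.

161 g

n(Ca) = 30.0 / 40.08 = 0.7485 mol.
Since Ca²⁺ + 2 e⁻ → Ca, n(e⁻) passed = 2 × 0.7485 = 1.497 mol.
Cells in series carry the same charge, so the same 1.497 mol of electrons passes through cell 2.
Ag⁺ + e⁻ → Ag, so n(Ag) = 1.497 / 1 = 1.497 mol.
m(Ag) = 1.497 × 107.87 = 161 g.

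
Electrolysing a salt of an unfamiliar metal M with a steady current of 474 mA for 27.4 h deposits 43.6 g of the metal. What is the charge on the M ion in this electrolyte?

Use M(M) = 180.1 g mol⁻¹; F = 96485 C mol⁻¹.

Q = I·t = 0.4740 A × 98640 s = 46760 C, so n(e⁻) = 46760/96485 = 0.4846 mol.
n(M) deposited = 43.6 / 180.1 = 0.2421 mol.
Electrons per atom = n(e⁻)/n(M) = 0.4846 / 0.2421 = 2.00 ≈ 2, so the ion is M²⁺.

+2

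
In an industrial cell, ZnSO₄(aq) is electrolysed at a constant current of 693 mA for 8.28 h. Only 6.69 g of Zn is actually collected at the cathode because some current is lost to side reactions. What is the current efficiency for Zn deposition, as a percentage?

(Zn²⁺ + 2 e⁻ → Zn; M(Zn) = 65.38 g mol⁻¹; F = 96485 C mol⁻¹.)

Q = I·t = 0.6930 × 29808 = 20660 C; n(e⁻) = 20660/96485 = 0.2141 mol.
Theoretical n(Zn) = n(e⁻)/2 = 0.1070 mol, i.e. m_theo = 0.1070 × 65.38 = 6.999 g.
Efficiency = m_actual / m_theo = 6.69 / 6.999 = 95.6 %.

95.6 %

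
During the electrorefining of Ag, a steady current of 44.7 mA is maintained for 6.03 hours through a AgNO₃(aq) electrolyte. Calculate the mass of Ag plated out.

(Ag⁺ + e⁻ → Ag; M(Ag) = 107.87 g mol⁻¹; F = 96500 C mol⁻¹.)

1.08 g

Q = I·t = 0.04470 A × 21708 s = 970.3 C.
n(e⁻) = Q/F = 970.3 / 96500 = 0.01006 mol.
Ag⁺ + e⁻ → Ag, so n(Ag) = n(e⁻)/1 = 0.01006 mol.
m = n·M = 0.01006 × 107.87 = 1.08 g.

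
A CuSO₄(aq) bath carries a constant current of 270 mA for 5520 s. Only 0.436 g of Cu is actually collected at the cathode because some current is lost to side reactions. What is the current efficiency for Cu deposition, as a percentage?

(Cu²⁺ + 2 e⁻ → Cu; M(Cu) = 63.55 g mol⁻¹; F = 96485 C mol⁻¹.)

88.8 %

Q = I·t = 0.2700 × 5520.0 = 1490 C; n(e⁻) = 1490/96485 = 0.01545 mol.
Theoretical n(Cu) = n(e⁻)/2 = 0.007723 mol, i.e. m_theo = 0.007723 × 63.55 = 0.4908 g.
Efficiency = m_actual / m_theo = 0.436 / 0.4908 = 88.8 %.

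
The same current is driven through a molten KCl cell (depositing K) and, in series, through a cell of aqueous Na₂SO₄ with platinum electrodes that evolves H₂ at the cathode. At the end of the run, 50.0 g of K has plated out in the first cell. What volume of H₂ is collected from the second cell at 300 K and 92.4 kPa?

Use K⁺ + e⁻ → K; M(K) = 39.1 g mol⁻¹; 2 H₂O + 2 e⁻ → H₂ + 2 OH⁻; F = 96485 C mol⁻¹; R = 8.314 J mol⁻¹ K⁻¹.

17.3 L

n(K) = 50.0 / 39.1 = 1.279 mol, so n(e⁻) = 1 × 1.279 = 1.279 mol.
The cells are in series, so the same 1.279 mol of electrons passes through the second cell.
2 H₂O + 2 e⁻ → H₂ + 2 OH⁻ — 2 mol e⁻ per mol H₂, so n(H₂) = 1.279/2 = 0.6394 mol.
V = nRT/P = (0.6394 × 8.314 × 300) / (92.4 × 10³) = 0.0173 m³ = 17.3 L.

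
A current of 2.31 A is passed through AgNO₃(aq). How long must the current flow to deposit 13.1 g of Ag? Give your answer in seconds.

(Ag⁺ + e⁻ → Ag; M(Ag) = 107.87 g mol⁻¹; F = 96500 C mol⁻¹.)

n(Ag) = m/M = 13.1 / 107.87 = 0.1214 mol.
Each Ag atom requires 1 electron, so n(e⁻) = 1 × 0.1214 = 0.1214 mol.
Q = n(e⁻)·F = 0.1214 × 96500 = 11720 C.
t = Q/I = 11720 / 2.310 A = 5073 s.

5070 s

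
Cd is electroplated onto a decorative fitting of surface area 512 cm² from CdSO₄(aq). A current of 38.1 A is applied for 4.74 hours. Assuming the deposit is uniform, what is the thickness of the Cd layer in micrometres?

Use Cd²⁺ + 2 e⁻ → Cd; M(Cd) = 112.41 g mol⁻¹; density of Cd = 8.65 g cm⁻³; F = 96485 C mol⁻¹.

Q = I·t = 38.10 × 17064 = 650100 C; n(e⁻) = 6.738 mol.
n(Cd) = n(e⁻)/2 = 3.369 mol, so m = 3.369 × 112.41 = 378.7 g.
Volume = m/ρ = 378.7 / 8.65 = 43.78 cm³.
Thickness = V/A = 43.78 / 512 = 0.0855 cm = 855 μm.

855 μm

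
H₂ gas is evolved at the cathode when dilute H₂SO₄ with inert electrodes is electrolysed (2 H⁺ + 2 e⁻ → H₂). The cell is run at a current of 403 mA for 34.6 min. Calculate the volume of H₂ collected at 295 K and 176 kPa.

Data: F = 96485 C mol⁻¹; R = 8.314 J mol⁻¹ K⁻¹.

Q = I·t = 0.4030 A × 2076.0 s = 836.6 C.
n(e⁻) = Q/F = 836.6 / 96485 = 0.008671 mol.
2 electrons are transferred per H₂ molecule, so n(H₂) = 0.008671 / 2 = 0.004336 mol.
V = nRT/P = (0.004336 × 8.314 × 295) / (176 × 10³ Pa) = 6.04 × 10⁻⁵ m³ = 0.0604 L.

0.0604 L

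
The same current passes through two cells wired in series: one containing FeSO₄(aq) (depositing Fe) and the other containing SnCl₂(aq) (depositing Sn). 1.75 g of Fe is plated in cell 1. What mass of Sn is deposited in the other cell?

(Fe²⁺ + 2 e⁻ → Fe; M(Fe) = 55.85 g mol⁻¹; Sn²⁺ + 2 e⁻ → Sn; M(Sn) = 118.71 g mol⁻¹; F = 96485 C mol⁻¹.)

3.72 g

n(Fe) = 1.75 / 55.85 = 0.03133 mol.
Since Fe²⁺ + 2 e⁻ → Fe, n(e⁻) passed = 2 × 0.03133 = 0.06267 mol.
Cells in series carry the same charge, so the same 0.06267 mol of electrons passes through cell 2.
Sn²⁺ + 2 e⁻ → Sn, so n(Sn) = 0.06267 / 2 = 0.03133 mol.
m(Sn) = 0.03133 × 118.71 = 3.72 g.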